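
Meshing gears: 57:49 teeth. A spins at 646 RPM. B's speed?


Gear ratio = 57:49 = 57:49
RPM_B = RPM_A × (teeth_A / teeth_B)
= 646 × (57/49)
= 751.5 RPM

751.5 RPM


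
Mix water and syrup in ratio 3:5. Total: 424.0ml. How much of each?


Total parts = 3 + 5 = 8
water: 424.0 × 3/8 = 159.0ml
syrup: 424.0 × 5/8 = 265.0ml
= 159.0ml and 265.0ml

159.0ml and 265.0ml


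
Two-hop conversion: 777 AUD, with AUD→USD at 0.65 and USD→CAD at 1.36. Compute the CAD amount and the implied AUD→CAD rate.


Step 1: 777 AUD × 0.65 = 505.05 USD
Step 2: 505.05 USD × 1.36 = 686.87 CAD
Implied rate AUD→CAD = 0.65 × 1.36 = 0.8840
= 686.87 CAD; implied rate 0.8840 CAD/AUD

686.87 CAD; implied rate 0.8840 CAD/AUD


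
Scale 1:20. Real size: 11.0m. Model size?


Model size = real / scale
= 11.0 / 20
= 0.5500 m

0.5500 m


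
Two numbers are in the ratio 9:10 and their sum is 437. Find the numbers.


Let A = 9k, B = 10k.
9k + 10k = 437
19k = 437 → k = 437/19 = 23
A = 9×23 = 207, B = 10×23 = 230
= A = 207, B = 230

A = 207, B = 230


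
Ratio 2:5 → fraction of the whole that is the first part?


Total parts = 2 + 5 = 7
First part: 2/7 = 2/7
= 2/7

2/7


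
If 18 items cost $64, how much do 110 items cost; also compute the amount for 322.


Direct proportion: y/x = constant
k = 64/18 ≈ 3.5556
y at x=110: k × 110 = 64 × 110 / 18 = 7040/18 ≈ 391.11
y at x=322: k × 322 = 64 × 322 / 18 = 20608/18 ≈ 1144.89
= 391.11 and 1144.89

391.11 and 1144.89


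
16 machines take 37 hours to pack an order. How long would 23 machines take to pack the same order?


Inverse proportion: x × y = constant
k = 16 × 37 = 592
y₂ = k / 23 = 592 / 23
= 25.74

25.74


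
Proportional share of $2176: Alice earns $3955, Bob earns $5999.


Total income = 3955 + 5999 = $9954
Alice: $2176 × 3955/9954 = $864.59
Bob: $2176 × 5999/9954 = $1311.41
= Alice: $864.59, Bob: $1311.41

Alice: $864.59, Bob: $1311.41


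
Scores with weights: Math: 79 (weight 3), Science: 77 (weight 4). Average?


Numerator = 79×3 + 77×4
= 237 + 308
= 545
Total weight = 7
Weighted avg = 545/7
= 77.86

77.86


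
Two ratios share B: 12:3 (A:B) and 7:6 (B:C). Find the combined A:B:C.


Match B: multiply A:B by 7 → 84:21
Multiply B:C by 3 → 21:18
Combined: 84:21:18
GCD = 3
= 28:7:6

28:7:6


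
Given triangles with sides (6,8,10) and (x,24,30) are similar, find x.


Scale factor = 24/8 = 3
Missing side = 6 × 3
= 18.0

18.0


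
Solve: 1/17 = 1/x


Cross multiply: 1 × x = 17 × 1
1x = 17
x = 17 / 1
= 17.00

17.00


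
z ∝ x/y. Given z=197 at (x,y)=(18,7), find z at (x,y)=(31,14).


z = k·x/y
Solve for k using the known point: k = z·y/x = 197×7/18 = 1379/18 ≈ 76.6111
Now evaluate at x=31, y=14:
z = k × 31 / 14 = (1379 × 31) / (18 × 14) = 42749/252
≈ 169.6389

169.6389


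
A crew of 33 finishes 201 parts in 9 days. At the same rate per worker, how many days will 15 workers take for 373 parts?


Days ∝ work / workers, so d₂ = d₁ × (m₁/m₂) × (w₂/w₁)
Workers factor (inverse): 33/15 = 2.2000
Work factor (direct): 373/201 ≈ 1.8557
d₂ = 9 × 33/15 × 373/201 = (9 × 33 × 373) / (15 × 201) = 110781/3015
≈ 36.74 days

36.74 days


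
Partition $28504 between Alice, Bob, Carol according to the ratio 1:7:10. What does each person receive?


Total parts = 1 + 7 + 10 = 18
Alice: 28504 × 1/18 = 1583.56
Bob: 28504 × 7/18 = 11084.89
Carol: 28504 × 10/18 = 15835.56
= Alice: $1583.56, Bob: $11084.89, Carol: $15835.56

Alice: $1583.56, Bob: $11084.89, Carol: $15835.56


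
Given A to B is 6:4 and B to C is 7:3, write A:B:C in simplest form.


Match B: multiply A:B by 7 → 42:28
Multiply B:C by 4 → 28:12
Combined: 42:28:12
GCD = 2
= 21:14:6

21:14:6


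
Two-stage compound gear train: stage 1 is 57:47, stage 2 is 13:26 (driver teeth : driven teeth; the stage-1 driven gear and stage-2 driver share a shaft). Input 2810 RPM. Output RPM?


Stage 1: RPM_B = RPM_A × t_A/t_B = 2810 × 57/47 = 160170/47 ≈ 3407.87
B and C share a shaft → RPM_C = RPM_B
Stage 2: RPM_D = RPM_C × t_C/t_D = RPM_A × (t_A×t_C)/(t_B×t_D)
Overall ratio = (57×13)/(47×26) = 741/1222
RPM_D = 2810 × 741/1222 = 2082210/1222
≈ 1703.94 RPM

1703.94 RPM


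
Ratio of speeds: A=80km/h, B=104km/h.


Ratio = 80:104
GCD = 8
Simplified = 10:13
Time ratio (same distance) = 13:10
Speed ratio = 10:13

10:13


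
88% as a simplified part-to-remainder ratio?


88% means 88 parts out of 100; remainder = 12
Part : remainder = 88:12
GCD = 4
= 22:3

22:3


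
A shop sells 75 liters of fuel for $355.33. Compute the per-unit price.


Unit rate = total / quantity
= 355.33 / 75
= $4.74 per unit

$4.74 per unit


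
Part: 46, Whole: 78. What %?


Percentage = (part / whole) × 100
= (46 / 78) × 100
≈ 58.97%

58.97%


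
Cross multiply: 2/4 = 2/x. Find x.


Cross multiply: 2 × x = 4 × 2
2x = 8
x = 8 / 2
= 4.00

4.00


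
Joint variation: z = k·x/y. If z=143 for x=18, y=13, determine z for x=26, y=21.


z = k·x/y
Solve for k using the known point: k = z·y/x = 143×13/18 = 1859/18 ≈ 103.2778
Now evaluate at x=26, y=21:
z = k × 26 / 21 = (1859 × 26) / (18 × 21) = 48334/378
≈ 127.8677

127.8677


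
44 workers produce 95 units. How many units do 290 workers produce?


Direct proportion: y/x = constant
k = 95/44 ≈ 2.1591
y₂ = k × 290 = 95 × 290 / 44 = 27550/44
≈ 626.14

626.14


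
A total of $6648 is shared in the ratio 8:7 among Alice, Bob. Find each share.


Total parts = 8 + 7 = 15
Alice: 6648 × 8/15 = 3545.60
Bob: 6648 × 7/15 = 3102.40
= Alice: $3545.60, Bob: $3102.40

Alice: $3545.60, Bob: $3102.40


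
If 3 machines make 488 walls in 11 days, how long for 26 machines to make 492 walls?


Days ∝ work / workers, so d₂ = d₁ × (m₁/m₂) × (w₂/w₁)
Workers factor (inverse): 3/26 ≈ 0.1154
Work factor (direct): 492/488 ≈ 1.0082
d₂ = 11 × 3/26 × 492/488 = (11 × 3 × 492) / (26 × 488) = 16236/12688
≈ 1.28 days

1.28 days


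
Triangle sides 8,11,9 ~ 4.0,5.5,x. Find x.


Scale factor = 4.0/8 = 0.5
Missing side = 9 × 0.5
= 4.5

4.5


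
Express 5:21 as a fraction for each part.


Total parts = 5 + 21 = 26
First part: 5/26 = 5/26
Second part: 21/26 = 21/26
= 5/26 and 21/26

5/26 and 21/26


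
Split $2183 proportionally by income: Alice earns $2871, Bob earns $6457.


Total income = 2871 + 6457 = $9328
Alice: $2183 × 2871/9328 = $671.89
Bob: $2183 × 6457/9328 = $1511.11
= Alice: $671.89, Bob: $1511.11

Alice: $671.89, Bob: $1511.11


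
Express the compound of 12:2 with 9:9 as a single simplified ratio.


Compound ratio = (12×9) : (2×9)
= 108:18
GCD = 18
= 6:1

6:1


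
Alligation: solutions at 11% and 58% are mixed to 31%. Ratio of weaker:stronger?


Let x parts of 11% mix with y parts of 58%.
11x + 58y = 31(x + y)
11x + 58y = 31x + 31y
x(11 - 31) = y(31 - 58)
x/y = (58 - 31)/(31 - 11) = 27/20
Simplify: 27:20
= 27:20

27:20


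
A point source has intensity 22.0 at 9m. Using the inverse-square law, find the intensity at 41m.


I₁d₁² = I₂d₂²
I₂ = I₁ × (d₁/d₂)²
= 22.0 × (9/41)²
= 22.0 × 81/1681
= 1782/1681
≈ 1.0601

1.0601


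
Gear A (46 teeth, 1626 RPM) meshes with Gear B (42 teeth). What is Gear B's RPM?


Gear ratio = 46:42 = 23:21
RPM_B = RPM_A × (teeth_A / teeth_B)
= 1626 × (46/42)
= 1780.9 RPM

1780.9 RPM


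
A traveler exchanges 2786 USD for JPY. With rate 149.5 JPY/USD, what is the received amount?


Amount × rate = 2786 × 149.5
= 416507.00 JPY

416507.00 JPY


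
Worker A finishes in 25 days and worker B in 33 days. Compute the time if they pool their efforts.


Rate of A = 1/25 per day
Rate of B = 1/33 per day
Combined rate = 1/25 + 1/33 = 58/825 ≈ 0.0703 per day
Days = 1 / combined rate = 825/58
≈ 14.22 days

14.22 days


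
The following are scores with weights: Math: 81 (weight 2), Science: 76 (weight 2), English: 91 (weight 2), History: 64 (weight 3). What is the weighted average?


Numerator = 81×2 + 76×2 + 91×2 + 64×3
= 162 + 152 + 182 + 192
= 688
Total weight = 9
Weighted avg = 688/9
= 76.44

76.44


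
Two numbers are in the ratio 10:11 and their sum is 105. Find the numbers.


Let A = 10k, B = 11k.
10k + 11k = 105
21k = 105 → k = 105/21 = 5
A = 10×5 = 50, B = 11×5 = 55
= A = 50, B = 55

A = 50, B = 55


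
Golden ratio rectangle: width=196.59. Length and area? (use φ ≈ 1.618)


φ = (1 + √5) / 2 ≈ 1.618
Length = width × φ = 196.59 × 1.618 = 318.08262
≈ 318.08
Area = width × length = 196.59 × 318.08262 = 62531.8622658 ≈ 62531.86
= Length: 318.08, Area: 62531.86

Length: 318.08, Area: 62531.86


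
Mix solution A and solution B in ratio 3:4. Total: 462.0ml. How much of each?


Total parts = 3 + 4 = 7
solution A: 462.0 × 3/7 = 198.0ml
solution B: 462.0 × 4/7 = 264.0ml
= 198.0ml and 264.0ml

198.0ml and 264.0ml


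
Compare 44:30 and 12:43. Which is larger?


44/30 = 1.4667
12/43 = 0.2791
1.4667 > 0.2791, so 44:30 is greater
= 44:30

44:30


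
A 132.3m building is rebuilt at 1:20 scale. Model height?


Model size = real / scale
= 132.3 / 20
= 6.6150 m

6.6150 m


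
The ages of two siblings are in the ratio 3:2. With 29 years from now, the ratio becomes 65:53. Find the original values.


Let A = 3k, B = 2k.
(3k + 29) / (2k + 29) = 65/53
Cross-multiply: 53(3k + 29) = 65(2k + 29)
159k + 1537 = 130k + 1885
159k - 130k = 1885 - 1537
29k = 348
k = 348/29 = 12
A = 3×12 = 36, B = 2×12 = 24
= A = 36, B = 24

A = 36, B = 24


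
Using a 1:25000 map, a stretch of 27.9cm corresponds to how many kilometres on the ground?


Real distance = map distance × scale
= 27.9cm × 25000
= 697500 cm = 6975.0 m
= 6.975 km

6.975 km


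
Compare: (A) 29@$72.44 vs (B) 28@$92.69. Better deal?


Deal A: $72.44/29 = $2.4979/unit
Deal B: $92.69/28 = $3.3104/unit
A is cheaper per unit
= Deal A

Deal A


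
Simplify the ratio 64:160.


GCD(64, 160) = 32
64/32 : 160/32
= 2:5

2:5


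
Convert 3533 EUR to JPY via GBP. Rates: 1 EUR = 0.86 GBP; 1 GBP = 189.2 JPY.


Step 1: 3533 EUR × 0.86 = 3038.38 GBP
Step 2: 3038.38 GBP × 189.2 = 574861.50 JPY
Implied rate EUR→JPY = 0.86 × 189.2 = 162.7120
= 574861.50 JPY

574861.50 JPY


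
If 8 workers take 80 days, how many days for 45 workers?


Inverse proportion: x × y = constant
k = 8 × 80 = 640
y₂ = k / 45 = 640 / 45
= 14.22

14.22


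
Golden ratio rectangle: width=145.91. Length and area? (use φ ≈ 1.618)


φ = (1 + √5) / 2 ≈ 1.618
Length = width × φ = 145.91 × 1.618 = 236.08238
≈ 236.08
Area = width × length = 145.91 × 236.08238 = 34446.7800658 ≈ 34446.78
= Length: 236.08, Area: 34446.78

Length: 236.08, Area: 34446.78


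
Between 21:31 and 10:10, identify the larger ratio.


21/31 = 0.6774
10/10 = 1.0000
0.6774 < 1.0000, so 21:31 is less
= 10:10

10:10


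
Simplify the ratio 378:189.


GCD(378, 189) = 189
378/189 : 189/189
= 2:1

2:1


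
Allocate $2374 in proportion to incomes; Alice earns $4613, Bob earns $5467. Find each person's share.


Total income = 4613 + 5467 = $10080
Alice: $2374 × 4613/10080 = $1086.43
Bob: $2374 × 5467/10080 = $1287.57
= Alice: $1086.43, Bob: $1287.57

Alice: $1086.43, Bob: $1287.57


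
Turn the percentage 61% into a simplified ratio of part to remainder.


61% means 61 parts out of 100; remainder = 39
Part : remainder = 61:39
GCD = 1
= 61:39

61:39


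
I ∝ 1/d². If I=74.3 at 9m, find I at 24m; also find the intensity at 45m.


I₁d₁² = I₂d₂²
I at 24m = 74.3 × (9/24)² = 74.3 × 81/576 = 6018.3/576 ≈ 10.4484
I at 45m = 74.3 × (9/45)² = 74.3 × 81/2025 = 6018.3/2025 = 2.9720
= 10.4484 and 2.9720

10.4484 and 2.9720


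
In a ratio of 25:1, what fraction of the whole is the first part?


Total parts = 25 + 1 = 26
First part: 25/26 = 25/26
= 25/26

25/26


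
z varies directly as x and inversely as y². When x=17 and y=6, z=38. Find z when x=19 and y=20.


z = k·x/y²
Solve for k using the known point: k = z·y²/x = 38×36/17 = 1368/17 ≈ 80.4706
Now evaluate at x=19, y=20:
z = k × 19 / 400 = (1368 × 19) / (17 × 400) = 25992/6800
≈ 3.8224

3.8224


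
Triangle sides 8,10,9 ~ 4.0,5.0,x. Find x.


Scale factor = 4.0/8 = 0.5
Missing side = 9 × 0.5
= 4.5

4.5


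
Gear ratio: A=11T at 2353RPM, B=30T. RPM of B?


Gear ratio = 11:30 = 11:30
RPM_B = RPM_A × (teeth_A / teeth_B)
= 2353 × (11/30)
= 862.8 RPM

862.8 RPM


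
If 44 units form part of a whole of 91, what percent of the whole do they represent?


Percentage = (part / whole) × 100
= (44 / 91) × 100
≈ 48.35%

48.35%


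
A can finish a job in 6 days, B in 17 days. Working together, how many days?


Rate of A = 1/6 per day
Rate of B = 1/17 per day
Combined rate = 1/6 + 1/17 = 23/102 ≈ 0.2255 per day
Days = 1 / combined rate = 102/23
≈ 4.43 days

4.43 days


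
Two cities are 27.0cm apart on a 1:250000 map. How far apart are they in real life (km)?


Real distance = map distance × scale
= 27.0cm × 250000
= 6750000 cm = 67500.0 m
= 67.500 km

67.500 km


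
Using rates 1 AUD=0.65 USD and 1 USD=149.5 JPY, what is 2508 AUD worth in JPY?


Step 1: 2508 AUD × 0.65 = 1630.20 USD
Step 2: 1630.20 USD × 149.5 = 243714.90 JPY
Implied rate AUD→JPY = 0.65 × 149.5 = 97.1750
= 243714.90 JPY

243714.90 JPY


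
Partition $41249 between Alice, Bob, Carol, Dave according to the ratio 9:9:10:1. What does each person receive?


Total parts = 9 + 9 + 10 + 1 = 29
Alice: 41249 × 9/29 = 12801.41
Bob: 41249 × 9/29 = 12801.41
Carol: 41249 × 10/29 = 14223.79
Dave: 41249 × 1/29 = 1422.38
= Alice: $12801.41, Bob: $12801.41, Carol: $14223.79, Dave: $1422.38

Alice: $12801.41, Bob: $12801.41, Carol: $14223.79, Dave: $1422.38


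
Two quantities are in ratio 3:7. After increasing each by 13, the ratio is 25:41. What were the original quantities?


Let A = 3k, B = 7k.
(3k + 13) / (7k + 13) = 25/41
Cross-multiply: 41(3k + 13) = 25(7k + 13)
123k + 533 = 175k + 325
123k - 175k = 325 - 533
-52k = -208
k = -208/-52 = 4
A = 3×4 = 12, B = 7×4 = 28
= A = 12, B = 28

A = 12, B = 28


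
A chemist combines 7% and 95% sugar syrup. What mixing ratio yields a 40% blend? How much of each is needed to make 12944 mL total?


Let x parts of 7% mix with y parts of 95%.
7x + 95y = 40(x + y)
7x + 95y = 40x + 40y
x(7 - 40) = y(40 - 95)
x/y = (95 - 40)/(40 - 7) = 55/33
Simplify: 5:3
Total parts = 8; one part = 12944/8 = 1618.00 mL
7% solution: 5×1618.00 = 8090.00 mL
95% solution: 3×1618.00 = 4854.00 mL
= ratio 5:3; 8090.00 mL and 4854.00 mL

ratio 5:3; 8090.00 mL and 4854.00 mL


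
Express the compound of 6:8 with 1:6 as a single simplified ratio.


Compound ratio = (6×1) : (8×6)
= 6:48
GCD = 6
= 1:8

1:8


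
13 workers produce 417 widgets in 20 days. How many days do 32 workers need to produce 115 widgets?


Days ∝ work / workers, so d₂ = d₁ × (m₁/m₂) × (w₂/w₁)
Workers factor (inverse): 13/32 ≈ 0.4063
Work factor (direct): 115/417 ≈ 0.2758
d₂ = 20 × 13/32 × 115/417 = (20 × 13 × 115) / (32 × 417) = 29900/13344
≈ 2.24 days

2.24 days


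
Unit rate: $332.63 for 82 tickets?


Unit rate = total / quantity
= 332.63 / 82
= $4.06 per unit

$4.06 per unit


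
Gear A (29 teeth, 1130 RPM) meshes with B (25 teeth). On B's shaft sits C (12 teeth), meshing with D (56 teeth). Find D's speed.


Stage 1: RPM_B = RPM_A × t_A/t_B = 1130 × 29/25 = 32770/25 = 1310.80
B and C share a shaft → RPM_C = RPM_B
Stage 2: RPM_D = RPM_C × t_C/t_D = RPM_A × (t_A×t_C)/(t_B×t_D)
Overall ratio = (29×12)/(25×56) = 348/1400
RPM_D = 1130 × 348/1400 = 393240/1400
≈ 280.89 RPM

280.89 RPM


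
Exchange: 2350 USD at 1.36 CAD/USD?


Amount × rate = 2350 × 1.36
= 3196.00 CAD

3196.00 CAD


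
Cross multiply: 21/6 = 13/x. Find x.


Cross multiply: 21 × x = 6 × 13
21x = 78
x = 78 / 21
= 3.71

3.71


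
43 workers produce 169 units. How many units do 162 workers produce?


Direct proportion: y/x = constant
k = 169/43 ≈ 3.9302
y₂ = k × 162 = 169 × 162 / 43 = 27378/43
≈ 636.70

636.70


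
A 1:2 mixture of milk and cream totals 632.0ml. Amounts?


Total parts = 1 + 2 = 3
milk: 632.0 × 1/3 = 210.7ml
cream: 632.0 × 2/3 = 421.3ml
= 210.7ml and 421.3ml

210.7ml and 421.3ml


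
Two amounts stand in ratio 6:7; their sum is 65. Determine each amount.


Let A = 6k, B = 7k.
6k + 7k = 65
13k = 65 → k = 65/13 = 5
A = 6×5 = 30, B = 7×5 = 35
= A = 30, B = 35

A = 30, B = 35


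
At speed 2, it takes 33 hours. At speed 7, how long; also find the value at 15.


Inverse proportion: x × y = constant
k = 2 × 33 = 66
At x=7: k/7 = 9.43
At x=15: k/15 = 4.40
= 9.43 and 4.40

9.43 and 4.40


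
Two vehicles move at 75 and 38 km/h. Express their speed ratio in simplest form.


Ratio = 75:38
GCD = 1
Simplified = 75:38
Time ratio (same distance) = 38:75
Speed ratio = 75:38

75:38


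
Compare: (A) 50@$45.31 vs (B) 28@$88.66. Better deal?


Deal A: $45.31/50 = $0.9062/unit
Deal B: $88.66/28 = $3.1664/unit
A is cheaper per unit
= Deal A

Deal A


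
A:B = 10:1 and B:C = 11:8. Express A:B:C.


Match B: multiply A:B by 11 → 110:11
Multiply B:C by 1 → 11:8
Combined: 110:11:8
GCD = 1
= 110:11:8

110:11:8


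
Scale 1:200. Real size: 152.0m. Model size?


Model size = real / scale
= 152.0 / 200
= 0.7600 m

0.7600 m


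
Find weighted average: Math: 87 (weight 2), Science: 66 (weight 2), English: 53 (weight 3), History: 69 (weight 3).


Numerator = 87×2 + 66×2 + 53×3 + 69×3
= 174 + 132 + 159 + 207
= 672
Total weight = 10
Weighted avg = 672/10
= 67.20

67.20


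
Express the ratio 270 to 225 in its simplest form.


GCD(270, 225) = 45
270/45 : 225/45
= 6:5

6:5


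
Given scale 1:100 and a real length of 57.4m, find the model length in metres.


Model size = real / scale
= 57.4 / 100
= 0.5740 m

0.5740 m


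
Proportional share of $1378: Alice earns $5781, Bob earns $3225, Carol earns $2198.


Total income = 5781 + 3225 + 2198 = $11204
Alice: $1378 × 5781/11204 = $711.02
Bob: $1378 × 3225/11204 = $396.65
Carol: $1378 × 2198/11204 = $270.34
= Alice: $711.02, Bob: $396.65, Carol: $270.34

Alice: $711.02, Bob: $396.65, Carol: $270.34


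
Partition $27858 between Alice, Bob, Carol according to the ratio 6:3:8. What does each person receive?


Total parts = 6 + 3 + 8 = 17
Alice: 27858 × 6/17 = 9832.24
Bob: 27858 × 3/17 = 4916.12
Carol: 27858 × 8/17 = 13109.65
= Alice: $9832.24, Bob: $4916.12, Carol: $13109.65

Alice: $9832.24, Bob: $4916.12, Carol: $13109.65


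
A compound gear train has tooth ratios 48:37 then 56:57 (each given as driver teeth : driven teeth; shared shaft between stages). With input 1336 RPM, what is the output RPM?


Stage 1: RPM_B = RPM_A × t_A/t_B = 1336 × 48/37 = 64128/37 ≈ 1733.19
B and C share a shaft → RPM_C = RPM_B
Stage 2: RPM_D = RPM_C × t_C/t_D = RPM_A × (t_A×t_C)/(t_B×t_D)
Overall ratio = (48×56)/(37×57) = 2688/2109
RPM_D = 1336 × 2688/2109 = 3591168/2109
≈ 1702.78 RPM

1702.78 RPM


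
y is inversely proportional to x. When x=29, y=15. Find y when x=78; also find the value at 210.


Inverse proportion: x × y = constant
k = 29 × 15 = 435
At x=78: k/78 = 5.58
At x=210: k/210 = 2.07
= 5.58 and 2.07

5.58 and 2.07


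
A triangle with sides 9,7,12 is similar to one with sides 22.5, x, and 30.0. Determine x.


Scale factor = 22.5/9 = 2.5
Missing side = 7 × 2.5
= 17.5

17.5


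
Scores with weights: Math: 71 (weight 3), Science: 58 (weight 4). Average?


Numerator = 71×3 + 58×4
= 213 + 232
= 445
Total weight = 7
Weighted avg = 445/7
= 63.57

63.57


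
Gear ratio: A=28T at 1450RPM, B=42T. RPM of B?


Gear ratio = 28:42 = 2:3
RPM_B = RPM_A × (teeth_A / teeth_B)
= 1450 × (28/42)
= 966.7 RPM

966.7 RPM


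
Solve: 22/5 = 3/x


Cross multiply: 22 × x = 5 × 3
22x = 15
x = 15 / 22
= 0.68

0.68


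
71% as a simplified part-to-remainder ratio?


71% means 71 parts out of 100; remainder = 29
Part : remainder = 71:29
GCD = 1
= 71:29

71:29


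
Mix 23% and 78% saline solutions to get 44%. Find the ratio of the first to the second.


Let x parts of 23% mix with y parts of 78%.
23x + 78y = 44(x + y)
23x + 78y = 44x + 44y
x(23 - 44) = y(44 - 78)
x/y = (78 - 44)/(44 - 23) = 34/21
Simplify: 34:21
= 34:21

34:21


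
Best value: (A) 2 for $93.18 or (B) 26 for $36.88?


Deal A: $93.18/2 = $46.5900/unit
Deal B: $36.88/26 = $1.4185/unit
B is cheaper per unit
= Deal B

Deal B


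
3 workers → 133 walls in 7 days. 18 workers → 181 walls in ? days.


Days ∝ work / workers, so d₂ = d₁ × (m₁/m₂) × (w₂/w₁)
Workers factor (inverse): 3/18 ≈ 0.1667
Work factor (direct): 181/133 ≈ 1.3609
d₂ = 7 × 3/18 × 181/133 = (7 × 3 × 181) / (18 × 133) = 3801/2394
≈ 1.59 days

1.59 days


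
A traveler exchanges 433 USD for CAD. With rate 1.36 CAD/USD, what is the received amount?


Amount × rate = 433 × 1.36
= 588.88 CAD

588.88 CAD


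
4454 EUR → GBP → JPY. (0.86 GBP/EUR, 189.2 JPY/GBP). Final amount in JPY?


Step 1: 4454 EUR × 0.86 = 3830.44 GBP
Step 2: 3830.44 GBP × 189.2 = 724719.25 JPY
Implied rate EUR→JPY = 0.86 × 189.2 = 162.7120
= 724719.25 JPY

724719.25 JPY


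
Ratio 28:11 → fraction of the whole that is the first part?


Total parts = 28 + 11 = 39
First part: 28/39 = 28/39
= 28/39

28/39


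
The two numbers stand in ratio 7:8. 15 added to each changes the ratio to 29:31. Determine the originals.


Let A = 7k, B = 8k.
(7k + 15) / (8k + 15) = 29/31
Cross-multiply: 31(7k + 15) = 29(8k + 15)
217k + 465 = 232k + 435
217k - 232k = 435 - 465
-15k = -30
k = -30/-15 = 2
A = 7×2 = 14, B = 8×2 = 16
= A = 14, B = 16

A = 14, B = 16


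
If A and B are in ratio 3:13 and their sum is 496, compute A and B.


Let A = 3k, B = 13k.
3k + 13k = 496
16k = 496 → k = 496/16 = 31
A = 3×31 = 93, B = 13×31 = 403
= A = 93, B = 403

A = 93, B = 403


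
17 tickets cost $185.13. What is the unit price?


Unit rate = total / quantity
= 185.13 / 17
= $10.89 per unit

$10.89 per unit


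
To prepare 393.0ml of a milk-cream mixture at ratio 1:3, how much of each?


Total parts = 1 + 3 = 4
milk: 393.0 × 1/4 = 98.3ml
cream: 393.0 × 3/4 = 294.8ml
= 98.3ml and 294.8ml

98.3ml and 294.8ml


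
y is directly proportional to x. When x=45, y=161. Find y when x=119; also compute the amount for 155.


Direct proportion: y/x = constant
k = 161/45 ≈ 3.5778
y at x=119: k × 119 = 161 × 119 / 45 = 19159/45 ≈ 425.76
y at x=155: k × 155 = 161 × 155 / 45 = 24955/45 ≈ 554.56
= 425.76 and 554.56

425.76 and 554.56


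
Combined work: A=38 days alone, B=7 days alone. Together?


Rate of A = 1/38 per day
Rate of B = 1/7 per day
Combined rate = 1/38 + 1/7 = 45/266 ≈ 0.1692 per day
Days = 1 / combined rate = 266/45
≈ 5.91 days

5.91 days


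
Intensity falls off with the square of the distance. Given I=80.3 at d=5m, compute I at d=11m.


I₁d₁² = I₂d₂²
I₂ = I₁ × (d₁/d₂)²
= 80.3 × (5/11)²
= 80.3 × 25/121
= 2007.5/121
≈ 16.5909

16.5909


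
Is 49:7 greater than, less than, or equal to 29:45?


49/7 = 7.0000
29/45 = 0.6444
7.0000 > 0.6444, so 49:7 is greater
= greater than

greater than


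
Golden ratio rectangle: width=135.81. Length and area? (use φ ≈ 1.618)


φ = (1 + √5) / 2 ≈ 1.618
Length = width × φ = 135.81 × 1.618 = 219.74058
≈ 219.74
Area = width × length = 135.81 × 219.74058 = 29842.9681698 ≈ 29842.97
= Length: 219.74, Area: 29842.97

Length: 219.74, Area: 29842.97


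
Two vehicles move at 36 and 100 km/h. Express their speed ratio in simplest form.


Ratio = 36:100
GCD = 4
Simplified = 9:25
Time ratio (same distance) = 25:9
Speed ratio = 9:25

9:25


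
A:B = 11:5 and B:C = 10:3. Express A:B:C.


Match B: multiply A:B by 10 → 110:50
Multiply B:C by 5 → 50:15
Combined: 110:50:15
GCD = 5
= 22:10:3

22:10:3


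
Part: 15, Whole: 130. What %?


Percentage = (part / whole) × 100
= (15 / 130) × 100
≈ 11.54%

11.54%


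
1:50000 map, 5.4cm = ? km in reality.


Real distance = map distance × scale
= 5.4cm × 50000
= 270000 cm = 2700.0 m
= 2.700 km

2.700 km


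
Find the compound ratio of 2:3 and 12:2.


Compound ratio = (2×12) : (3×2)
= 24:6
GCD = 6
= 4:1

4:1


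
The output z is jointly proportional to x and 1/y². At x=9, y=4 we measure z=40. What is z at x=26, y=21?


z = k·x/y²
Solve for k using the known point: k = z·y²/x = 40×16/9 = 640/9 ≈ 71.1111
Now evaluate at x=26, y=21:
z = k × 26 / 441 = (640 × 26) / (9 × 441) = 16640/3969
≈ 4.1925

4.1925


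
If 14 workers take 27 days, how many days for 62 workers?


Inverse proportion: x × y = constant
k = 14 × 27 = 378
y₂ = k / 62 = 378 / 62
= 6.10

6.10


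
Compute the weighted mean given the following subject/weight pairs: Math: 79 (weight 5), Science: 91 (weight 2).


Numerator = 79×5 + 91×2
= 395 + 182
= 577
Total weight = 7
Weighted avg = 577/7
= 82.43

82.43


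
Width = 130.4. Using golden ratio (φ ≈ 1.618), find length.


φ = (1 + √5) / 2 ≈ 1.618
Length = width × φ = 130.4 × 1.618 = 210.9872
≈ 210.99

210.99


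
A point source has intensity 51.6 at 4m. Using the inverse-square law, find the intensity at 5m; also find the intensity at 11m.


I₁d₁² = I₂d₂²
I at 5m = 51.6 × (4/5)² = 51.6 × 16/25 = 825.6/25 = 33.0240
I at 11m = 51.6 × (4/11)² = 51.6 × 16/121 = 825.6/121 ≈ 6.8231
= 33.0240 and 6.8231

33.0240 and 6.8231


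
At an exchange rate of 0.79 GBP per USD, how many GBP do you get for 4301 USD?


Amount × rate = 4301 × 0.79
= 3397.79 GBP

3397.79 GBP


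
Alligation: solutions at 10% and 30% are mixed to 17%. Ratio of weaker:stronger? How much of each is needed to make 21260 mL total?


Let x parts of 10% mix with y parts of 30%.
10x + 30y = 17(x + y)
10x + 30y = 17x + 17y
x(10 - 17) = y(17 - 30)
x/y = (30 - 17)/(17 - 10) = 13/7
Simplify: 13:7
Total parts = 20; one part = 21260/20 = 1063.00 mL
10% solution: 13×1063.00 = 13819.00 mL
30% solution: 7×1063.00 = 7441.00 mL
= ratio 13:7; 13819.00 mL and 7441.00 mL

ratio 13:7; 13819.00 mL and 7441.00 mL


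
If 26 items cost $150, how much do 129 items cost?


Direct proportion: y/x = constant
k = 150/26 ≈ 5.7692
y₂ = k × 129 = 150 × 129 / 26 = 19350/26
≈ 744.23

744.23


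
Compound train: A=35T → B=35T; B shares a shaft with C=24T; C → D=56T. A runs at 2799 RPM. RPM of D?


Stage 1: RPM_B = RPM_A × t_A/t_B = 2799 × 35/35 = 97965/35 = 2799.00
B and C share a shaft → RPM_C = RPM_B
Stage 2: RPM_D = RPM_C × t_C/t_D = RPM_A × (t_A×t_C)/(t_B×t_D)
Overall ratio = (35×24)/(35×56) = 840/1960
RPM_D = 2799 × 840/1960 = 2351160/1960
≈ 1199.57 RPM

1199.57 RPM


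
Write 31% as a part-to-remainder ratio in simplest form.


31% means 31 parts out of 100; remainder = 69
Part : remainder = 31:69
GCD = 1
= 31:69

31:69


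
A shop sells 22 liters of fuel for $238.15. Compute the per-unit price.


Unit rate = total / quantity
= 238.15 / 22
= $10.83 per unit

$10.83 per unit


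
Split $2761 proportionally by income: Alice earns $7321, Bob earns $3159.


Total income = 7321 + 3159 = $10480
Alice: $2761 × 7321/10480 = $1928.75
Bob: $2761 × 3159/10480 = $832.25
= Alice: $1928.75, Bob: $832.25

Alice: $1928.75, Bob: $832.25


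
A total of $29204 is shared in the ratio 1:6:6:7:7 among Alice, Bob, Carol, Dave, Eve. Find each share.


Total parts = 1 + 6 + 6 + 7 + 7 = 27
Alice: 29204 × 1/27 = 1081.63
Bob: 29204 × 6/27 = 6489.78
Carol: 29204 × 6/27 = 6489.78
Dave: 29204 × 7/27 = 7571.41
Eve: 29204 × 7/27 = 7571.41
= Alice: $1081.63, Bob: $6489.78, Carol: $6489.78, Dave: $7571.41, Eve: $7571.41

Alice: $1081.63, Bob: $6489.78, Carol: $6489.78, Dave: $7571.41, Eve: $7571.41


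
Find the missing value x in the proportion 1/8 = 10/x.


Cross multiply: 1 × x = 8 × 10
1x = 80
x = 80 / 1
= 80.00

80.00


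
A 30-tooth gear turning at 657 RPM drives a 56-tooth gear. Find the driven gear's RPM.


Gear ratio = 30:56 = 15:28
RPM_B = RPM_A × (teeth_A / teeth_B)
= 657 × (30/56)
= 352.0 RPM

352.0 RPM


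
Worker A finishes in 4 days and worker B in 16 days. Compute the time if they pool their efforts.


Rate of A = 1/4 per day
Rate of B = 1/16 per day
Combined rate = 1/4 + 1/16 = 20/64 = 0.3125 per day
Days = 1 / combined rate = 64/20
= 3.20 days

3.20 days


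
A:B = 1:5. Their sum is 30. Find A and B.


Let A = 1k, B = 5k.
1k + 5k = 30
6k = 30 → k = 30/6 = 5
A = 1×5 = 5, B = 5×5 = 25
= A = 5, B = 25

A = 5, B = 25


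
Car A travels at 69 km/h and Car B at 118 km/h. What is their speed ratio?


Ratio = 69:118
GCD = 1
Simplified = 69:118
Time ratio (same distance) = 118:69
Speed ratio = 69:118

69:118


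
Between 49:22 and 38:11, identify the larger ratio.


49/22 = 2.2273
38/11 = 3.4545
2.2273 < 3.4545, so 49:22 is less
= 38:11

38:11


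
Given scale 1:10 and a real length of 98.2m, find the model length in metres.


Model size = real / scale
= 98.2 / 10
= 9.8200 m

9.8200 m


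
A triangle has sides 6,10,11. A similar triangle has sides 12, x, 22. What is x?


Scale factor = 12/6 = 2
Missing side = 10 × 2
= 20.0

20.0


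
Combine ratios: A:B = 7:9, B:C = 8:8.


Match B: multiply A:B by 8 → 56:72
Multiply B:C by 9 → 72:72
Combined: 56:72:72
GCD = 8
= 7:9:9

7:9:9


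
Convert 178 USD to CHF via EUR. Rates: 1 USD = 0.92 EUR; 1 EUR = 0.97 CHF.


Step 1: 178 USD × 0.92 = 163.76 EUR
Step 2: 163.76 EUR × 0.97 = 158.85 CHF
Implied rate USD→CHF = 0.92 × 0.97 = 0.8924
= 158.85 CHF

158.85 CHF


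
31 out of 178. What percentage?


Percentage = (part / whole) × 100
= (31 / 178) × 100
≈ 17.42%

17.42%


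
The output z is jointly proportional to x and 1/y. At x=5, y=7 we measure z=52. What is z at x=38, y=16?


z = k·x/y
Solve for k using the known point: k = z·y/x = 52×7/5 = 364/5 = 72.8000
Now evaluate at x=38, y=16:
z = k × 38 / 16 = (364 × 38) / (5 × 16) = 13832/80
= 172.9000

172.9000


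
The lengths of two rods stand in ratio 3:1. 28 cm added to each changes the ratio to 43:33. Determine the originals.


Let A = 3k, B = 1k.
(3k + 28) / (1k + 28) = 43/33
Cross-multiply: 33(3k + 28) = 43(1k + 28)
99k + 924 = 43k + 1204
99k - 43k = 1204 - 924
56k = 280
k = 280/56 = 5
A = 3×5 = 15, B = 1×5 = 5
= A = 15, B = 5

A = 15, B = 5


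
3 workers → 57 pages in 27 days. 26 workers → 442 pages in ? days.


Days ∝ work / workers, so d₂ = d₁ × (m₁/m₂) × (w₂/w₁)
Workers factor (inverse): 3/26 ≈ 0.1154
Work factor (direct): 442/57 ≈ 7.7544
d₂ = 27 × 3/26 × 442/57 = (27 × 3 × 442) / (26 × 57) = 35802/1482
≈ 24.16 days

24.16 days


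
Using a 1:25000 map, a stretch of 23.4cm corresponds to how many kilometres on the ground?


Real distance = map distance × scale
= 23.4cm × 25000
= 585000 cm = 5850.0 m
= 5.850 km

5.850 km


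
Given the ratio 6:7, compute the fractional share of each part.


Total parts = 6 + 7 = 13
First part: 6/13 = 6/13
Second part: 7/13 = 7/13
= 6/13 and 7/13

6/13 and 7/13


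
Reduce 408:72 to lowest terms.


GCD(408, 72) = 24
408/24 : 72/24
= 17:3

17:3


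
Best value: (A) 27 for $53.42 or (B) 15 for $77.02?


Deal A: $53.42/27 = $1.9785/unit
Deal B: $77.02/15 = $5.1347/unit
A is cheaper per unit
= Deal A

Deal A


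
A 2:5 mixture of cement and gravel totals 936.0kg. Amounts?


Total parts = 2 + 5 = 7
cement: 936.0 × 2/7 = 267.4kg
gravel: 936.0 × 5/7 = 668.6kg
= 267.4kg and 668.6kg

267.4kg and 668.6kg


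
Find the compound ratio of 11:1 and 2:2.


Compound ratio = (11×2) : (1×2)
= 22:2
GCD = 2
= 11:1

11:1


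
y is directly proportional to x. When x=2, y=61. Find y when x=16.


Direct proportion: y/x = constant
k = 61/2 = 30.5000
y₂ = k × 16 = 61 × 16 / 2 = 976/2
= 488.00

488.00


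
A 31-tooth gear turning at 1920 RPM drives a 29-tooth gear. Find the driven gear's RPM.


Gear ratio = 31:29 = 31:29
RPM_B = RPM_A × (teeth_A / teeth_B)
= 1920 × (31/29)
= 2052.4 RPM

2052.4 RPM


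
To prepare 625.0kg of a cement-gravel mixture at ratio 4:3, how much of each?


Total parts = 4 + 3 = 7
cement: 625.0 × 4/7 = 357.1kg
gravel: 625.0 × 3/7 = 267.9kg
= 357.1kg and 267.9kg

357.1kg and 267.9kg


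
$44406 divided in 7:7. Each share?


Total parts = 7 + 7 = 14
Part 1: 44406 × 7/14 = 22203.00
Part 2: 44406 × 7/14 = 22203.00
= Part 1: $22203.00, Part 2: $22203.00

Part 1: $22203.00, Part 2: $22203.00


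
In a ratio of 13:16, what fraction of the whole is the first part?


Total parts = 13 + 16 = 29
First part: 13/29 = 13/29
= 13/29

13/29


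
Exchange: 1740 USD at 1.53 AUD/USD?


Amount × rate = 1740 × 1.53
= 2662.20 AUD

2662.20 AUD


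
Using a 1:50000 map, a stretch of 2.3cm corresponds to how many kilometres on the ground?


Real distance = map distance × scale
= 2.3cm × 50000
= 115000 cm = 1150.0 m
= 1.150 km

1.150 km


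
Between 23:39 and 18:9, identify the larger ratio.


23/39 = 0.5897
18/9 = 2.0000
0.5897 < 2.0000, so 23:39 is less
= 18:9

18:9


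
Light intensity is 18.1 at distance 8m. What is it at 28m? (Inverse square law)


I₁d₁² = I₂d₂²
I₂ = I₁ × (d₁/d₂)²
= 18.1 × (8/28)²
= 18.1 × 64/784
= 1158.4/784
≈ 1.4776

1.4776


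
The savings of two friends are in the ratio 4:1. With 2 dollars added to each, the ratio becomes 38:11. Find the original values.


Let A = 4k, B = 1k.
(4k + 2) / (1k + 2) = 38/11
Cross-multiply: 11(4k + 2) = 38(1k + 2)
44k + 22 = 38k + 76
44k - 38k = 76 - 22
6k = 54
k = 54/6 = 9
A = 4×9 = 36, B = 1×9 = 9
= A = 36, B = 9

A = 36, B = 9


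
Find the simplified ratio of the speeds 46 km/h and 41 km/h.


Ratio = 46:41
GCD = 1
Simplified = 46:41
Time ratio (same distance) = 41:46
Speed ratio = 46:41

46:41


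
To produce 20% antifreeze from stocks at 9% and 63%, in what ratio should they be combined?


Let x parts of 9% mix with y parts of 63%.
9x + 63y = 20(x + y)
9x + 63y = 20x + 20y
x(9 - 20) = y(20 - 63)
x/y = (63 - 20)/(20 - 9) = 43/11
Simplify: 43:11
= 43:11

43:11


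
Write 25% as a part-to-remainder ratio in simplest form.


25% means 25 parts out of 100; remainder = 75
Part : remainder = 25:75
GCD = 25
= 1:3

1:3


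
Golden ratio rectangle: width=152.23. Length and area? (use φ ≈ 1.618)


φ = (1 + √5) / 2 ≈ 1.618
Length = width × φ = 152.23 × 1.618 = 246.30814
≈ 246.31
Area = width × length = 152.23 × 246.30814 = 37495.4881522 ≈ 37495.49
= Length: 246.31, Area: 37495.49

Length: 246.31, Area: 37495.49


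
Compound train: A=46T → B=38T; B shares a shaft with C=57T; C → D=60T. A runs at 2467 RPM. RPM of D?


Stage 1: RPM_B = RPM_A × t_A/t_B = 2467 × 46/38 = 113482/38 ≈ 2986.37
B and C share a shaft → RPM_C = RPM_B
Stage 2: RPM_D = RPM_C × t_C/t_D = RPM_A × (t_A×t_C)/(t_B×t_D)
Overall ratio = (46×57)/(38×60) = 2622/2280
RPM_D = 2467 × 2622/2280 = 6468474/2280
= 2837.05 RPM

2837.05 RPM


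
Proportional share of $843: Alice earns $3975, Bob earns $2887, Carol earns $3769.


Total income = 3975 + 2887 + 3769 = $10631
Alice: $843 × 3975/10631 = $315.20
Bob: $843 × 2887/10631 = $228.93
Carol: $843 × 3769/10631 = $298.87
= Alice: $315.20, Bob: $228.93, Carol: $298.87

Alice: $315.20, Bob: $228.93, Carol: $298.87


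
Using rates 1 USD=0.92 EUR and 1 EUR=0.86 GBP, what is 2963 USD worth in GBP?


Step 1: 2963 USD × 0.92 = 2725.96 EUR
Step 2: 2725.96 EUR × 0.86 = 2344.33 GBP
Implied rate USD→GBP = 0.92 × 0.86 = 0.7912
= 2344.33 GBP

2344.33 GBP


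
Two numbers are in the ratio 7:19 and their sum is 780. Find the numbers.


Let A = 7k, B = 19k.
7k + 19k = 780
26k = 780 → k = 780/26 = 30
A = 7×30 = 210, B = 19×30 = 570
= A = 210, B = 570

A = 210, B = 570


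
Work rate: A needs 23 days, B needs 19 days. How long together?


Rate of A = 1/23 per day
Rate of B = 1/19 per day
Combined rate = 1/23 + 1/19 = 42/437 ≈ 0.0961 per day
Days = 1 / combined rate = 437/42
≈ 10.40 days

10.40 days


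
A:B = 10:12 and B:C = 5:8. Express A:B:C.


Match B: multiply A:B by 5 → 50:60
Multiply B:C by 12 → 60:96
Combined: 50:60:96
GCD = 2
= 25:30:48

25:30:48


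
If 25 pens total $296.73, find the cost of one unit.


Unit rate = total / quantity
= 296.73 / 25
= $11.87 per unit

$11.87 per unit


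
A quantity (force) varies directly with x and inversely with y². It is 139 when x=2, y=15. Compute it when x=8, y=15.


z = k·x/y²
Solve for k using the known point: k = z·y²/x = 139×225/2 = 31275/2 = 15637.5000
Now evaluate at x=8, y=15:
z = k × 8 / 225 = (31275 × 8) / (2 × 225) = 250200/450
= 556.0000

556.0000


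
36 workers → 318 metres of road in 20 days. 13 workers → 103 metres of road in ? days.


Days ∝ work / workers, so d₂ = d₁ × (m₁/m₂) × (w₂/w₁)
Workers factor (inverse): 36/13 ≈ 2.7692
Work factor (direct): 103/318 ≈ 0.3239
d₂ = 20 × 36/13 × 103/318 = (20 × 36 × 103) / (13 × 318) = 74160/4134
≈ 17.94 days

17.94 days


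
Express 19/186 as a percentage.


Percentage = (part / whole) × 100
= (19 / 186) × 100
≈ 10.22%

10.22%


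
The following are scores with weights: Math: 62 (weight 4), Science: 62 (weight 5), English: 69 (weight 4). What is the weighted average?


Numerator = 62×4 + 62×5 + 69×4
= 248 + 310 + 276
= 834
Total weight = 13
Weighted avg = 834/13
= 64.15

64.15


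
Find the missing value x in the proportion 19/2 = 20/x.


Cross multiply: 19 × x = 2 × 20
19x = 40
x = 40 / 19
= 2.11

2.11


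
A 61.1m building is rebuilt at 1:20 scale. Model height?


Model size = real / scale
= 61.1 / 20
= 3.0550 m

3.0550 m


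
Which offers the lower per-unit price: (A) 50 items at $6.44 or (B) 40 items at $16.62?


Deal A: $6.44/50 = $0.1288/unit
Deal B: $16.62/40 = $0.4155/unit
A is cheaper per unit
= Deal A

Deal A


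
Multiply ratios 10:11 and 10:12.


Compound ratio = (10×10) : (11×12)
= 100:132
GCD = 4
= 25:33

25:33


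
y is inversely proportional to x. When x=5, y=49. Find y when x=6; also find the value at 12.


Inverse proportion: x × y = constant
k = 5 × 49 = 245
At x=6: k/6 = 40.83
At x=12: k/12 = 20.42
= 40.83 and 20.42

40.83 and 20.42


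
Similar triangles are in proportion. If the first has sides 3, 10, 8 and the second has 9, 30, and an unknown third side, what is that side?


Scale factor = 9/3 = 3
Missing side = 8 × 3
= 24.0

24.0


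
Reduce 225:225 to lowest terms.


GCD(225, 225) = 225
225/225 : 225/225
= 1:1

1:1


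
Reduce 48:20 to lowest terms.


GCD(48, 20) = 4
48/4 : 20/4
= 12:5

12:5


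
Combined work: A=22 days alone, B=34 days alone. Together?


Rate of A = 1/22 per day
Rate of B = 1/34 per day
Combined rate = 1/22 + 1/34 = 56/748 ≈ 0.0749 per day
Days = 1 / combined rate = 748/56
≈ 13.36 days

13.36 days


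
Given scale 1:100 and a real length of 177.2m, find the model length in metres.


Model size = real / scale
= 177.2 / 100
= 1.7720 m

1.7720 m


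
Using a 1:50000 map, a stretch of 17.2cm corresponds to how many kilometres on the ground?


Real distance = map distance × scale
= 17.2cm × 50000
= 860000 cm = 8600.0 m
= 8.600 km

8.600 km


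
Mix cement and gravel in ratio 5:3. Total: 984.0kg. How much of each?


Total parts = 5 + 3 = 8
cement: 984.0 × 5/8 = 615.0kg
gravel: 984.0 × 3/8 = 369.0kg
= 615.0kg and 369.0kg

615.0kg and 369.0kg


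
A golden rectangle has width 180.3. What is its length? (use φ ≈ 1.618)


φ = (1 + √5) / 2 ≈ 1.618
Length = width × φ = 180.3 × 1.618 = 291.7254
≈ 291.73

291.73
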